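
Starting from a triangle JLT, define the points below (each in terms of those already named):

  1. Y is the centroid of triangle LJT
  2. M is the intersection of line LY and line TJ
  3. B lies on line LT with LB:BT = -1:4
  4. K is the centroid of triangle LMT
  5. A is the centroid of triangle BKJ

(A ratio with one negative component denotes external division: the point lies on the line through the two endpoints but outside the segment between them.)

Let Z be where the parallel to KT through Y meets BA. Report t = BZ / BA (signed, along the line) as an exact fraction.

t = 15/14

Assign J = (0, 0), L = (1, 0), T = (0, 1) — the answer is frame-independent, so this choice is without loss of generality.
1. Y is the centroid of triangle LJT ⇒ Y = (1/3, 1/3)
2. M is the intersection of line LY and line TJ ⇒ M = (0, 1/2)
3. B lies on line LT with LB:BT = -1:4 ⇒ B = (4/3, -1/3)
4. K is the centroid of triangle LMT ⇒ K = (1/3, 1/2)
5. A is the centroid of triangle BKJ ⇒ A = (5/9, 1/18)
through Y parallel to KT: direction (-1/3, 1/2); meets BA at Z = (1/2, 1/12)
Z = B + t·(A−B) with t = 15/14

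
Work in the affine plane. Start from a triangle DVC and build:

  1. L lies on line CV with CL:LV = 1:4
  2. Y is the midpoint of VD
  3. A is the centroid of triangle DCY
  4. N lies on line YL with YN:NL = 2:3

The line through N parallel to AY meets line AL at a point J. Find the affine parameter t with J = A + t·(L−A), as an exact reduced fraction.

t = 2/5

Work in coordinates with D = (0, 0), V = (1, 0), C = (0, 1).
1. L lies on line CV with CL:LV = 1:4 ⇒ L = (1/5, 4/5)
2. Y is the midpoint of VD ⇒ Y = (1/2, 0)
3. A is the centroid of triangle DCY ⇒ A = (1/6, 1/3)
4. N lies on line YL with YN:NL = 2:3 ⇒ N = (19/50, 8/25)
through N parallel to AY: direction (1/3, -1/3); meets AL at J = (9/50, 13/25)
J = A + t·(L−A) with t = 2/5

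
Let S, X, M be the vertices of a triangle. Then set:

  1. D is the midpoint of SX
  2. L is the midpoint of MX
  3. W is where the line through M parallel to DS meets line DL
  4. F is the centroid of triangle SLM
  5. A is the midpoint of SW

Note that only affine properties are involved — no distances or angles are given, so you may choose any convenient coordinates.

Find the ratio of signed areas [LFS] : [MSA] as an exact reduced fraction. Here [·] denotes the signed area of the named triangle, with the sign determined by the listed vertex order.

[LFS]:[MSA] = 2/3

Set S = (0, 0), X = (1, 0), M = (0, 1); any affine frame gives the same invariant.
1. D is the midpoint of SX ⇒ D = (1/2, 0)
2. L is the midpoint of MX ⇒ L = (1/2, 1/2)
3. W is where the line through M parallel to DS meets line DL ⇒ W = (1/2, 1)
4. F is the centroid of triangle SLM ⇒ F = (1/6, 1/2)
5. A is the midpoint of SW ⇒ A = (1/4, 1/2)
2·[LFS] = 1/6, 2·[MSA] = 1/4
[LFS]:[MSA] = 1/6:1/4 = 2/3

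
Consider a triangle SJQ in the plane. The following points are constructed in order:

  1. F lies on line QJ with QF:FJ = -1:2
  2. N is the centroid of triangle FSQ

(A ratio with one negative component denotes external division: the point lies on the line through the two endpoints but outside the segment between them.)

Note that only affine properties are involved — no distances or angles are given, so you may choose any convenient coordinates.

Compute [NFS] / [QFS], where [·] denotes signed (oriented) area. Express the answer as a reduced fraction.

[NFS]:[QFS] = 1/3

Assign S = (0, 0), J = (1, 0), Q = (0, 1) — the answer is frame-independent, so this choice is without loss of generality.
1. F lies on line QJ with QF:FJ = -1:2 ⇒ F = (-1, 2)
2. N is the centroid of triangle FSQ ⇒ N = (-1/3, 1)
2·[NFS] = 1/3, 2·[QFS] = 1
[NFS]:[QFS] = 1/3:1 = 1/3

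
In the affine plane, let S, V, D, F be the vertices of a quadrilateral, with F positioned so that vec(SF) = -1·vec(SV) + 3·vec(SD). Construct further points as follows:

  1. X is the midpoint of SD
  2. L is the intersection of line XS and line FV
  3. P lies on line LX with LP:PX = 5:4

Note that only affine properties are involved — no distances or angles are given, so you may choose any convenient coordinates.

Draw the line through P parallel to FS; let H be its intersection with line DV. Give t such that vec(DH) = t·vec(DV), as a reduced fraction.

t = -1/36

Choose coordinates S = (0, 0), V = (1, 0), D = (0, 1), F = (-1, 3).
1. X is the midpoint of SD ⇒ X = (0, 1/2)
2. L is the intersection of line XS and line FV ⇒ L = (0, 3/2)
3. P lies on line LX with LP:PX = 5:4 ⇒ P = (0, 17/18)
through P parallel to FS: direction (1, -3); meets DV at H = (-1/36, 37/36)
H = D + t·(V−D) with t = -1/36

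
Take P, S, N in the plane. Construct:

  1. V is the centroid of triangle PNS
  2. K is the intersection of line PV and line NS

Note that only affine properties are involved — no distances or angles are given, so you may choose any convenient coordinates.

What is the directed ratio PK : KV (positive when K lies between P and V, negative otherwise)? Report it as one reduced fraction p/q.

Work in coordinates with P = (0, 0), S = (1, 0), N = (0, 1).
1. V is the centroid of triangle PNS ⇒ V = (1/3, 1/3)
2. K is the intersection of line PV and line NS ⇒ K = (1/2, 1/2)
K = P + t·(V−P) with t = 3/2, so PK:KV = t:(1−t) = 3/2:-1/2

PK:KV = -3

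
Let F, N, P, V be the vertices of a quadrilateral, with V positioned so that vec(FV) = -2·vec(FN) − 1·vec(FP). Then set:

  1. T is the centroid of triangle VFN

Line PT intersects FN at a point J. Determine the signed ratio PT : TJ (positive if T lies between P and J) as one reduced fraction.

PT:TJ = -4

Choose coordinates F = (0, 0), N = (1, 0), P = (0, 1), V = (-2, -1).
1. T is the centroid of triangle VFN ⇒ T = (-1/3, -1/3)
line PT meets FN at J = (-1/4, 0)
T = P + t·(J−P) with t = 4/3, so PT:TJ = 4/3:-1/3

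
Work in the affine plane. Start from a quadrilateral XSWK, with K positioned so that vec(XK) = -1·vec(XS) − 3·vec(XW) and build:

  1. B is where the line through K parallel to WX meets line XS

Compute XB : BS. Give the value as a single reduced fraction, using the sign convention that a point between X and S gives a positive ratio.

XB:BS = -1/2

Work in coordinates with X = (0, 0), S = (1, 0), W = (0, 1), K = (-1, -3).
1. B is where the line through K parallel to WX meets line XS ⇒ B = (-1, 0)
B = X + t·(S−X) with t = -1, so XB:BS = t:(1−t) = -1:2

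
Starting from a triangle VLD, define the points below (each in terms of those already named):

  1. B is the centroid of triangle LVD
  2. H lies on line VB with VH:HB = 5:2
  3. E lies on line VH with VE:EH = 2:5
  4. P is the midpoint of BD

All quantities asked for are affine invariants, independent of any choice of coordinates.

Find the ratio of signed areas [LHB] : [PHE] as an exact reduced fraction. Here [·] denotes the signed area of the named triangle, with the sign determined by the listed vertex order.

[LHB]:[PHE] = 28/25

Choose coordinates V = (0, 0), L = (1, 0), D = (0, 1).
1. B is the centroid of triangle LVD ⇒ B = (1/3, 1/3)
2. H lies on line VB with VH:HB = 5:2 ⇒ H = (5/21, 5/21)
3. E lies on line VH with VE:EH = 2:5 ⇒ E = (10/147, 10/147)
4. P is the midpoint of BD ⇒ P = (1/6, 2/3)
2·[LHB] = -2/21, 2·[PHE] = -25/294
[LHB]:[PHE] = -2/21:-25/294 = 28/25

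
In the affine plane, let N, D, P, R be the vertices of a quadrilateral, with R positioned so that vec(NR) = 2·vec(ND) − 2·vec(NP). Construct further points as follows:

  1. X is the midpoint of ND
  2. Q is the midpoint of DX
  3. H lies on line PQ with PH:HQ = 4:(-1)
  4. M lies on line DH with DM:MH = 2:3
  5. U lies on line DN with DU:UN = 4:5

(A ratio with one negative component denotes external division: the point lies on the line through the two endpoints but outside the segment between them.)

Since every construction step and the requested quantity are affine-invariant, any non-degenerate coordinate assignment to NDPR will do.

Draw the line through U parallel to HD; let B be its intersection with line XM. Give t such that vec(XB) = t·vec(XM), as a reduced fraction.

Choose coordinates N = (0, 0), D = (1, 0), P = (0, 1), R = (2, -2).
1. X is the midpoint of ND ⇒ X = (1/2, 0)
2. Q is the midpoint of DX ⇒ Q = (3/4, 0)
3. H lies on line PQ with PH:HQ = 4:(-1) ⇒ H = (1, -1/3)
4. M lies on line DH with DM:MH = 2:3 ⇒ M = (1, -2/15)
5. U lies on line DN with DU:UN = 4:5 ⇒ U = (5/9, 0)
through U parallel to HD: direction (0, 1/3); meets XM at B = (5/9, -2/135)
B = X + t·(M−X) with t = 1/9

t = 1/9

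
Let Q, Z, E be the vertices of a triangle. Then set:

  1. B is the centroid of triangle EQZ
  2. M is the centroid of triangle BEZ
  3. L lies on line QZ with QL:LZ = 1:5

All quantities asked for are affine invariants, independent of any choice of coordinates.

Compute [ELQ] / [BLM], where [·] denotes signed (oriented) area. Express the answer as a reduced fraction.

Set Q = (0, 0), Z = (1, 0), E = (0, 1); any affine frame gives the same invariant.
1. B is the centroid of triangle EQZ ⇒ B = (1/3, 1/3)
2. M is the centroid of triangle BEZ ⇒ M = (4/9, 4/9)
3. L lies on line QZ with QL:LZ = 1:5 ⇒ L = (1/6, 0)
2·[ELQ] = -1/6, 2·[BLM] = 1/54
[ELQ]:[BLM] = -1/6:1/54 = -9

[ELQ]:[BLM] = -9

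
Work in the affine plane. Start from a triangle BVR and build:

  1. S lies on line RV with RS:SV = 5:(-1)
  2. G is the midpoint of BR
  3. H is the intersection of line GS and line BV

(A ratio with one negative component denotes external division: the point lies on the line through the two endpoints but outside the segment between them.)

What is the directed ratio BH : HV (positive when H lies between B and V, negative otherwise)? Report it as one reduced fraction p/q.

BH:HV = 5

Work in coordinates with B = (0, 0), V = (1, 0), R = (0, 1).
1. S lies on line RV with RS:SV = 5:(-1) ⇒ S = (5/4, -1/4)
2. G is the midpoint of BR ⇒ G = (0, 1/2)
3. H is the intersection of line GS and line BV ⇒ H = (5/6, 0)
H = B + t·(V−B) with t = 5/6, so BH:HV = t:(1−t) = 5/6:1/6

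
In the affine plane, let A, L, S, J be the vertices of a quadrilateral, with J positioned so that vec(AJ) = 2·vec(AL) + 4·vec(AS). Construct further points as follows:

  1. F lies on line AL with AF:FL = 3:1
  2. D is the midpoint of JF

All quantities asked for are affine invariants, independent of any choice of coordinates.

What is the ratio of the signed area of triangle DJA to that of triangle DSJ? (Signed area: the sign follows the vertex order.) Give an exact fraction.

[DJA]:[DSJ] = -12/17

Assign A = (0, 0), L = (1, 0), S = (0, 1), J = (2, 4) — the answer is frame-independent, so this choice is without loss of generality.
1. F lies on line AL with AF:FL = 3:1 ⇒ F = (3/4, 0)
2. D is the midpoint of JF ⇒ D = (11/8, 2)
2·[DJA] = 3/2, 2·[DSJ] = -17/8
[DJA]:[DSJ] = 3/2:-17/8 = -12/17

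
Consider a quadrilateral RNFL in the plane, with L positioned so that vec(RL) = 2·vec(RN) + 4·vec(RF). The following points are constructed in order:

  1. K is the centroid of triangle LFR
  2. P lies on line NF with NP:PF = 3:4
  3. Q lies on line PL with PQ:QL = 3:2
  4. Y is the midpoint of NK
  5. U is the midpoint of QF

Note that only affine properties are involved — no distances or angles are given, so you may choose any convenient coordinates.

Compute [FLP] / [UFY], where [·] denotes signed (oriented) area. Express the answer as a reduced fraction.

Set R = (0, 0), N = (1, 0), F = (0, 1), L = (2, 4); any affine frame gives the same invariant.
1. K is the centroid of triangle LFR ⇒ K = (2/3, 5/3)
2. P lies on line NF with NP:PF = 3:4 ⇒ P = (4/7, 3/7)
3. Q lies on line PL with PQ:QL = 3:2 ⇒ Q = (10/7, 18/7)
4. Y is the midpoint of NK ⇒ Y = (5/6, 5/6)
5. U is the midpoint of QF ⇒ U = (5/7, 25/14)
2·[FLP] = -20/7, 2·[UFY] = 65/84
[FLP]:[UFY] = -20/7:65/84 = -48/13

[FLP]:[UFY] = -48/13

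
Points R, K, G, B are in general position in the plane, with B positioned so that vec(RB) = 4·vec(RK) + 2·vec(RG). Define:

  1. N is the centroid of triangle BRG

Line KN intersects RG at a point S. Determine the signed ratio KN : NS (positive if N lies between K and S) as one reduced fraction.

KN:NS = -1/4

Assign R = (0, 0), K = (1, 0), G = (0, 1), B = (4, 2) — the answer is frame-independent, so this choice is without loss of generality.
1. N is the centroid of triangle BRG ⇒ N = (4/3, 1)
line KN meets RG at S = (0, -3)
N = K + t·(S−K) with t = -1/3, so KN:NS = -1/3:4/3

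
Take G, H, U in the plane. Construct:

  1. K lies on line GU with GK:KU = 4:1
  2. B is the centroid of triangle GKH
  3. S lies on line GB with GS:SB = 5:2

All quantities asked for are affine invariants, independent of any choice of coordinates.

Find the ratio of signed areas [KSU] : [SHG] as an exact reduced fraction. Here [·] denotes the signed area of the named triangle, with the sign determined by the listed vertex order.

[KSU]:[SHG] = -1/4

Work in coordinates with G = (0, 0), H = (1, 0), U = (0, 1).
1. K lies on line GU with GK:KU = 4:1 ⇒ K = (0, 4/5)
2. B is the centroid of triangle GKH ⇒ B = (1/3, 4/15)
3. S lies on line GB with GS:SB = 5:2 ⇒ S = (5/21, 4/21)
2·[KSU] = 1/21, 2·[SHG] = -4/21
[KSU]:[SHG] = 1/21:-4/21 = -1/4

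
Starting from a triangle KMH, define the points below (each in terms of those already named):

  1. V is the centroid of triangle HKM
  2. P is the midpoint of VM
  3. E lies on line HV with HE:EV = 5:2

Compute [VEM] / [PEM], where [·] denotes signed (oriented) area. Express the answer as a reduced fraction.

[VEM]:[PEM] = 2

Work in coordinates with K = (0, 0), M = (1, 0), H = (0, 1).
1. V is the centroid of triangle HKM ⇒ V = (1/3, 1/3)
2. P is the midpoint of VM ⇒ P = (2/3, 1/6)
3. E lies on line HV with HE:EV = 5:2 ⇒ E = (5/21, 11/21)
2·[VEM] = -2/21, 2·[PEM] = -1/21
[VEM]:[PEM] = -2/21:-1/21 = 2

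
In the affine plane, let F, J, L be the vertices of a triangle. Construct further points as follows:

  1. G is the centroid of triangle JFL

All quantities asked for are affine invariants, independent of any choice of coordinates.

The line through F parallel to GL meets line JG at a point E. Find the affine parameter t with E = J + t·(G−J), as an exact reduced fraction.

t = 2

Set F = (0, 0), J = (1, 0), L = (0, 1); any affine frame gives the same invariant.
1. G is the centroid of triangle JFL ⇒ G = (1/3, 1/3)
through F parallel to GL: direction (-1/3, 2/3); meets JG at E = (-1/3, 2/3)
E = J + t·(G−J) with t = 2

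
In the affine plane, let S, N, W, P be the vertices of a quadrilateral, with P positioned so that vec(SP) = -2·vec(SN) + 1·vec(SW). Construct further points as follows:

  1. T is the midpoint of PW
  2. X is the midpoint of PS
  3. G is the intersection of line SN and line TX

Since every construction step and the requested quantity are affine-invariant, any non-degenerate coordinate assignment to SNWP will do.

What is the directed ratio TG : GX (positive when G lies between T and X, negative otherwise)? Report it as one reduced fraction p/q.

TG:GX = -2

Assign S = (0, 0), N = (1, 0), W = (0, 1), P = (-2, 1) — the answer is frame-independent, so this choice is without loss of generality.
1. T is the midpoint of PW ⇒ T = (-1, 1)
2. X is the midpoint of PS ⇒ X = (-1, 1/2)
3. G is the intersection of line SN and line TX ⇒ G = (-1, 0)
G = T + t·(X−T) with t = 2, so TG:GX = t:(1−t) = 2:-1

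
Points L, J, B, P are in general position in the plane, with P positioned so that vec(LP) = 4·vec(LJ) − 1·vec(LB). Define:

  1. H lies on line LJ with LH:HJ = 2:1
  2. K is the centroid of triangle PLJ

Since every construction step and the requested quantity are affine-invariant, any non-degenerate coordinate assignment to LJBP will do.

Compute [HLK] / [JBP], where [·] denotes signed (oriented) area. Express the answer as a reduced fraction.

[HLK]:[JBP] = -1/9

Choose coordinates L = (0, 0), J = (1, 0), B = (0, 1), P = (4, -1).
1. H lies on line LJ with LH:HJ = 2:1 ⇒ H = (2/3, 0)
2. K is the centroid of triangle PLJ ⇒ K = (5/3, -1/3)
2·[HLK] = 2/9, 2·[JBP] = -2
[HLK]:[JBP] = 2/9:-2 = -1/9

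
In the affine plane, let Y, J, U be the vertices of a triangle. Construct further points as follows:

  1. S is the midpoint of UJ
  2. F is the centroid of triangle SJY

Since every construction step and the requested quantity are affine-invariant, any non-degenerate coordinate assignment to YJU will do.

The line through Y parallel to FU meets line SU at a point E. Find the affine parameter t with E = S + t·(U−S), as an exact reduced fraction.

Choose coordinates Y = (0, 0), J = (1, 0), U = (0, 1).
1. S is the midpoint of UJ ⇒ S = (1/2, 1/2)
2. F is the centroid of triangle SJY ⇒ F = (1/2, 1/6)
through Y parallel to FU: direction (-1/2, 5/6); meets SU at E = (-3/2, 5/2)
E = S + t·(U−S) with t = 4

t = 4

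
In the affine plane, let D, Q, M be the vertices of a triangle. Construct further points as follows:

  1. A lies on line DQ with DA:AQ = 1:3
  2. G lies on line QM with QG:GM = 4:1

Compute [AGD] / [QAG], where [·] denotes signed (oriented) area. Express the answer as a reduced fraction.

Choose coordinates D = (0, 0), Q = (1, 0), M = (0, 1).
1. A lies on line DQ with DA:AQ = 1:3 ⇒ A = (1/4, 0)
2. G lies on line QM with QG:GM = 4:1 ⇒ G = (1/5, 4/5)
2·[AGD] = 1/5, 2·[QAG] = -3/5
[AGD]:[QAG] = 1/5:-3/5 = -1/3

[AGD]:[QAG] = -1/3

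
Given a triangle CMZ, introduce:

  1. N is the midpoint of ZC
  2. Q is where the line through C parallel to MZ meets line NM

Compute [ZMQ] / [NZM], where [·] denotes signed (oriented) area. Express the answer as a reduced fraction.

[ZMQ]:[NZM] = 2

Work in coordinates with C = (0, 0), M = (1, 0), Z = (0, 1).
1. N is the midpoint of ZC ⇒ N = (0, 1/2)
2. Q is where the line through C parallel to MZ meets line NM ⇒ Q = (-1, 1)
2·[ZMQ] = -1, 2·[NZM] = -1/2
[ZMQ]:[NZM] = -1:-1/2 = 2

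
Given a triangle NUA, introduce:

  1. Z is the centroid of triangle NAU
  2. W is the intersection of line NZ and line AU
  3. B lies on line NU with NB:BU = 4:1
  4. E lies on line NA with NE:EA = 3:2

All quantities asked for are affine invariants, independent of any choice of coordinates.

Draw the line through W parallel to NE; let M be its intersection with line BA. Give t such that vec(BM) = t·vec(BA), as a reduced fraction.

Set N = (0, 0), U = (1, 0), A = (0, 1); any affine frame gives the same invariant.
1. Z is the centroid of triangle NAU ⇒ Z = (1/3, 1/3)
2. W is the intersection of line NZ and line AU ⇒ W = (1/2, 1/2)
3. B lies on line NU with NB:BU = 4:1 ⇒ B = (4/5, 0)
4. E lies on line NA with NE:EA = 3:2 ⇒ E = (0, 3/5)
through W parallel to NE: direction (0, 3/5); meets BA at M = (1/2, 3/8)
M = B + t·(A−B) with t = 3/8

t = 3/8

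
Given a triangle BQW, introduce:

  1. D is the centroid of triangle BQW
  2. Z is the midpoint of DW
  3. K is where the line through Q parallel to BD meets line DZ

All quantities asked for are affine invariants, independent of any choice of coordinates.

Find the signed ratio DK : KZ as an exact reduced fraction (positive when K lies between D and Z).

Work in coordinates with B = (0, 0), Q = (1, 0), W = (0, 1).
1. D is the centroid of triangle BQW ⇒ D = (1/3, 1/3)
2. Z is the midpoint of DW ⇒ Z = (1/6, 2/3)
3. K is where the line through Q parallel to BD meets line DZ ⇒ K = (2/3, -1/3)
K = D + t·(Z−D) with t = -2, so DK:KZ = t:(1−t) = -2:3

DK:KZ = -2/3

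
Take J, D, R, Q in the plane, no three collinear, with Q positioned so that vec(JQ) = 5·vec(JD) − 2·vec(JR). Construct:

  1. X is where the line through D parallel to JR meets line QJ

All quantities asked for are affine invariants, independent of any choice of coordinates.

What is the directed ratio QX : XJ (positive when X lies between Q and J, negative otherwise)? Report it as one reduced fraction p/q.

Set J = (0, 0), D = (1, 0), R = (0, 1), Q = (5, -2); any affine frame gives the same invariant.
1. X is where the line through D parallel to JR meets line QJ ⇒ X = (1, -2/5)
X = Q + t·(J−Q) with t = 4/5, so QX:XJ = t:(1−t) = 4/5:1/5

QX:XJ = 4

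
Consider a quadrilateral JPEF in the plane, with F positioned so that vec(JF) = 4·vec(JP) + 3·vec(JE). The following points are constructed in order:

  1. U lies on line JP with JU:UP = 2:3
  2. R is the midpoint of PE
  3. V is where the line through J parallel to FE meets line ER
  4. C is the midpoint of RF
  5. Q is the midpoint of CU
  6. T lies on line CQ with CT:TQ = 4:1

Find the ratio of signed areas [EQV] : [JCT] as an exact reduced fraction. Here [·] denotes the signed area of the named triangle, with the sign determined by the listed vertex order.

Choose coordinates J = (0, 0), P = (1, 0), E = (0, 1), F = (4, 3).
1. U lies on line JP with JU:UP = 2:3 ⇒ U = (2/5, 0)
2. R is the midpoint of PE ⇒ R = (1/2, 1/2)
3. V is where the line through J parallel to FE meets line ER ⇒ V = (2/3, 1/3)
4. C is the midpoint of RF ⇒ C = (9/4, 7/4)
5. Q is the midpoint of CU ⇒ Q = (53/40, 7/8)
6. T lies on line CQ with CT:TQ = 4:1 ⇒ T = (151/100, 21/20)
2·[EQV] = -4/5, 2·[JCT] = -7/25
[EQV]:[JCT] = -4/5:-7/25 = 20/7

[EQV]:[JCT] = 20/7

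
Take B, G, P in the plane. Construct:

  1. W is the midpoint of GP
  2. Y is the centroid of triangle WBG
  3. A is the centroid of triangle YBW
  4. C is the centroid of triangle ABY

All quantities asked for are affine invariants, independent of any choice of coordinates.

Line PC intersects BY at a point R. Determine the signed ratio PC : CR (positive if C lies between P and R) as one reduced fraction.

Set B = (0, 0), G = (1, 0), P = (0, 1); any affine frame gives the same invariant.
1. W is the midpoint of GP ⇒ W = (1/2, 1/2)
2. Y is the centroid of triangle WBG ⇒ Y = (1/2, 1/6)
3. A is the centroid of triangle YBW ⇒ A = (1/3, 2/9)
4. C is the centroid of triangle ABY ⇒ C = (5/18, 7/54)
line PC meets BY at R = (15/52, 5/52)
C = P + t·(R−P) with t = 26/27, so PC:CR = 26/27:1/27

PC:CR = 26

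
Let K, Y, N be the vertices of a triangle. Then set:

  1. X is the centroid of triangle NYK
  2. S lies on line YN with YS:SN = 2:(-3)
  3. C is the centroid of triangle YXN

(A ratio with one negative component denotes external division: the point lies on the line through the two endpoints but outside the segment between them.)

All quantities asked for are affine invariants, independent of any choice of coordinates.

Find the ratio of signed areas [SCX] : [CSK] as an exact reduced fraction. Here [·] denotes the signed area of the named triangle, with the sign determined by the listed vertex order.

[SCX]:[CSK] = -1/4

Choose coordinates K = (0, 0), Y = (1, 0), N = (0, 1).
1. X is the centroid of triangle NYK ⇒ X = (1/3, 1/3)
2. S lies on line YN with YS:SN = 2:(-3) ⇒ S = (3, -2)
3. C is the centroid of triangle YXN ⇒ C = (4/9, 4/9)
2·[SCX] = 5/9, 2·[CSK] = -20/9
[SCX]:[CSK] = 5/9:-20/9 = -1/4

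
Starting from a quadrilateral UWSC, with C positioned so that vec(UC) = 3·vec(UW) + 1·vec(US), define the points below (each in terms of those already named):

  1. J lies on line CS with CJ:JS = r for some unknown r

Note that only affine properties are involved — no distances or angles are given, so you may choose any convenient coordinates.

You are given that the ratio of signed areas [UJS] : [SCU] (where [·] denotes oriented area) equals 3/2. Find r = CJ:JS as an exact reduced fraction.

r = -5/3

Choose coordinates U = (0, 0), W = (1, 0), S = (0, 1), C = (3, 1).
1. With CJ:JS = r, write λ = r/(r+1) so J = C + λ·(S−C); J is affine-linear in λ
Every point depending on J is an affine combination of J and λ-independent points, so each such coordinate is linear in λ; the λ² term in each signed area is a multiple of (S−C)×(S−C) = 0, so 2·[UJS] and 2·[SCU] are each linear in λ. Evaluating at λ=0 and λ=1:
  2·[UJS] = -3·λ + 3,   2·[SCU] = -3
So [UJS]:[SCU] = (-3·λ + 3) / (-3). Setting this equal to 3/2:
  -3·λ + 3 = 3/2·(-3)  ⇒  λ = 5/2
Then r = λ/(1−λ) = (5/2)/(-3/2) = -5/3. Check: with r = -5/3, J = (-9/2, 1) and [UJS]:[SCU] = 3/2 as required.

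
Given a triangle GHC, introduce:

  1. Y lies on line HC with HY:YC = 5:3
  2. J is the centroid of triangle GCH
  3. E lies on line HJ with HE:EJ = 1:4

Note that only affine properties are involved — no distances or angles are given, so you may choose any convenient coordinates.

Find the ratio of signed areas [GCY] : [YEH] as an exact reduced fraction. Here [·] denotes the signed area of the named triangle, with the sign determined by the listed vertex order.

[GCY]:[YEH] = -9

Assign G = (0, 0), H = (1, 0), C = (0, 1) — the answer is frame-independent, so this choice is without loss of generality.
1. Y lies on line HC with HY:YC = 5:3 ⇒ Y = (3/8, 5/8)
2. J is the centroid of triangle GCH ⇒ J = (1/3, 1/3)
3. E lies on line HJ with HE:EJ = 1:4 ⇒ E = (13/15, 1/15)
2·[GCY] = -3/8, 2·[YEH] = 1/24
[GCY]:[YEH] = -3/8:1/24 = -9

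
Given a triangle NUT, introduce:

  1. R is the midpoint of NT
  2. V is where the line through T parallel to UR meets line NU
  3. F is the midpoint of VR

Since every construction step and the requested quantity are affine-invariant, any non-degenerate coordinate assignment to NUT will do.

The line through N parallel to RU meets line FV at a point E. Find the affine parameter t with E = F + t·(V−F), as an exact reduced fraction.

t = -3

Assign N = (0, 0), U = (1, 0), T = (0, 1) — the answer is frame-independent, so this choice is without loss of generality.
1. R is the midpoint of NT ⇒ R = (0, 1/2)
2. V is where the line through T parallel to UR meets line NU ⇒ V = (2, 0)
3. F is the midpoint of VR ⇒ F = (1, 1/4)
through N parallel to RU: direction (1, -1/2); meets FV at E = (-2, 1)
E = F + t·(V−F) with t = -3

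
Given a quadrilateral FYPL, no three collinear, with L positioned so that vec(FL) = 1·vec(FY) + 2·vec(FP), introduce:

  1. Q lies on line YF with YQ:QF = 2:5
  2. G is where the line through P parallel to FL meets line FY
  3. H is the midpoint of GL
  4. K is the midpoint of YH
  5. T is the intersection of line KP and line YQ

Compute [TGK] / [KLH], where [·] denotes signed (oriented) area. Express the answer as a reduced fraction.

[TGK]:[KLH] = -7/6

Set F = (0, 0), Y = (1, 0), P = (0, 1), L = (1, 2); any affine frame gives the same invariant.
1. Q lies on line YF with YQ:QF = 2:5 ⇒ Q = (5/7, 0)
2. G is where the line through P parallel to FL meets line FY ⇒ G = (-1/2, 0)
3. H is the midpoint of GL ⇒ H = (1/4, 1)
4. K is the midpoint of YH ⇒ K = (5/8, 1/2)
5. T is the intersection of line KP and line YQ ⇒ T = (5/4, 0)
2·[TGK] = -7/8, 2·[KLH] = 3/4
[TGK]:[KLH] = -7/8:3/4 = -7/6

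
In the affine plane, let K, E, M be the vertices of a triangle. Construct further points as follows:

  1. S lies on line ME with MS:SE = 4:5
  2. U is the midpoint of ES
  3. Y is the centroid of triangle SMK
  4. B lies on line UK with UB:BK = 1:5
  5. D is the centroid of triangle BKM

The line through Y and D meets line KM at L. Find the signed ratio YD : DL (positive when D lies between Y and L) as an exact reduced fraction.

YD:DL = -17/65

Choose coordinates K = (0, 0), E = (1, 0), M = (0, 1).
1. S lies on line ME with MS:SE = 4:5 ⇒ S = (4/9, 5/9)
2. U is the midpoint of ES ⇒ U = (13/18, 5/18)
3. Y is the centroid of triangle SMK ⇒ Y = (4/27, 14/27)
4. B lies on line UK with UB:BK = 1:5 ⇒ B = (65/108, 25/108)
5. D is the centroid of triangle BKM ⇒ D = (65/324, 133/324)
line YD meets KM at L = (0, 14/17)
D = Y + t·(L−Y) with t = -17/48, so YD:DL = -17/48:65/48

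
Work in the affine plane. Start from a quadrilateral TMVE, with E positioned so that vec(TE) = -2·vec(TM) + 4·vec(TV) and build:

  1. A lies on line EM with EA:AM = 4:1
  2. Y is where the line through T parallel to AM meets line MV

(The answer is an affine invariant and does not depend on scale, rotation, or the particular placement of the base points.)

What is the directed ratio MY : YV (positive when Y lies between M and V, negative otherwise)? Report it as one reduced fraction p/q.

Work in coordinates with T = (0, 0), M = (1, 0), V = (0, 1), E = (-2, 4).
1. A lies on line EM with EA:AM = 4:1 ⇒ A = (2/5, 4/5)
2. Y is where the line through T parallel to AM meets line MV ⇒ Y = (-3, 4)
Y = M + t·(V−M) with t = 4, so MY:YV = t:(1−t) = 4:-3

MY:YV = -4/3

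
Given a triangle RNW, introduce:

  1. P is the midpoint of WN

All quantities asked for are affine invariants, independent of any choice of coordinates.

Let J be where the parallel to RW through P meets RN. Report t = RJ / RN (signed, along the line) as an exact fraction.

Choose coordinates R = (0, 0), N = (1, 0), W = (0, 1).
1. P is the midpoint of WN ⇒ P = (1/2, 1/2)
through P parallel to RW: direction (0, 1); meets RN at J = (1/2, 0)
J = R + t·(N−R) with t = 1/2

t = 1/2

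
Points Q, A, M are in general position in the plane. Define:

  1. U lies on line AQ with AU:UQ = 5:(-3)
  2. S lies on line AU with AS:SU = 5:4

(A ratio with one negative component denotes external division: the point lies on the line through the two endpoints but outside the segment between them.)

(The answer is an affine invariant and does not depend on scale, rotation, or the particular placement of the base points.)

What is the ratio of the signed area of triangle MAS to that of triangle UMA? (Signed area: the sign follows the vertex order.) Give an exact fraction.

[MAS]:[UMA] = 5/9

Assign Q = (0, 0), A = (1, 0), M = (0, 1) — the answer is frame-independent, so this choice is without loss of generality.
1. U lies on line AQ with AU:UQ = 5:(-3) ⇒ U = (-3/2, 0)
2. S lies on line AU with AS:SU = 5:4 ⇒ S = (-7/18, 0)
2·[MAS] = -25/18, 2·[UMA] = -5/2
[MAS]:[UMA] = -25/18:-5/2 = 5/9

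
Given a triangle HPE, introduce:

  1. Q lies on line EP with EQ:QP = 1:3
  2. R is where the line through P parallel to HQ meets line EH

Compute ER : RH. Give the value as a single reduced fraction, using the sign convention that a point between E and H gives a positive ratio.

ER:RH = -4/3

Work in coordinates with H = (0, 0), P = (1, 0), E = (0, 1).
1. Q lies on line EP with EQ:QP = 1:3 ⇒ Q = (1/4, 3/4)
2. R is where the line through P parallel to HQ meets line EH ⇒ R = (0, -3)
R = E + t·(H−E) with t = 4, so ER:RH = t:(1−t) = 4:-3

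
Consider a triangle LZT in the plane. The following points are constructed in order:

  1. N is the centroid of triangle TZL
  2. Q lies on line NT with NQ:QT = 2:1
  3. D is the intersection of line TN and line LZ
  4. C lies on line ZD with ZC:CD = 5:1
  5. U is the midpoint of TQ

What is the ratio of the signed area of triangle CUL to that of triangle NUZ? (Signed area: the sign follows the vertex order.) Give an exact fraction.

[CUL]:[NUZ] = -28/15

Set L = (0, 0), Z = (1, 0), T = (0, 1); any affine frame gives the same invariant.
1. N is the centroid of triangle TZL ⇒ N = (1/3, 1/3)
2. Q lies on line NT with NQ:QT = 2:1 ⇒ Q = (1/9, 7/9)
3. D is the intersection of line TN and line LZ ⇒ D = (1/2, 0)
4. C lies on line ZD with ZC:CD = 5:1 ⇒ C = (7/12, 0)
5. U is the midpoint of TQ ⇒ U = (1/18, 8/9)
2·[CUL] = 14/27, 2·[NUZ] = -5/18
[CUL]:[NUZ] = 14/27:-5/18 = -28/15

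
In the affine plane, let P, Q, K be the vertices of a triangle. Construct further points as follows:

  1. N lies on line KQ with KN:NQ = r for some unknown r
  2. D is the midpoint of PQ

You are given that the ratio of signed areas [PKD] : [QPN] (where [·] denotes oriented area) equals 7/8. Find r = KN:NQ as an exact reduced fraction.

Work in coordinates with P = (0, 0), Q = (1, 0), K = (0, 1).
1. With KN:NQ = r, write λ = r/(r+1) so N = K + λ·(Q−K); N is affine-linear in λ
2. D is the midpoint of PQ ⇒ D = (1/2, 0)
Every point depending on N is an affine combination of N and λ-independent points, so each such coordinate is linear in λ; the λ² term in each signed area is a multiple of (Q−K)×(Q−K) = 0, so 2·[PKD] and 2·[QPN] are each linear in λ. Evaluating at λ=0 and λ=1:
  2·[PKD] = -1/2,   2·[QPN] = λ − 1
So [PKD]:[QPN] = (-1/2) / (λ − 1). Setting this equal to 7/8:
  -1/2 = 7/8·(λ − 1)  ⇒  λ = 3/7
Then r = λ/(1−λ) = (3/7)/(4/7) = 3/4. Check: with r = 3/4, N = (3/7, 4/7) and [PKD]:[QPN] = 7/8 as required.

r = 3/4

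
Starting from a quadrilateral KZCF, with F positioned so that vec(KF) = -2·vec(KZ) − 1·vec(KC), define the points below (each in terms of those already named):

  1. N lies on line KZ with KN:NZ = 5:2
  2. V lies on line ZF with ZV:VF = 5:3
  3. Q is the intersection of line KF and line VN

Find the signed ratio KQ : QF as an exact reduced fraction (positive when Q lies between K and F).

Choose coordinates K = (0, 0), Z = (1, 0), C = (0, 1), F = (-2, -1).
1. N lies on line KZ with KN:NZ = 5:2 ⇒ N = (5/7, 0)
2. V lies on line ZF with ZV:VF = 5:3 ⇒ V = (-7/8, -5/8)
3. Q is the intersection of line KF and line VN ⇒ Q = (-50/19, -25/19)
Q = K + t·(F−K) with t = 25/19, so KQ:QF = t:(1−t) = 25/19:-6/19

KQ:QF = -25/6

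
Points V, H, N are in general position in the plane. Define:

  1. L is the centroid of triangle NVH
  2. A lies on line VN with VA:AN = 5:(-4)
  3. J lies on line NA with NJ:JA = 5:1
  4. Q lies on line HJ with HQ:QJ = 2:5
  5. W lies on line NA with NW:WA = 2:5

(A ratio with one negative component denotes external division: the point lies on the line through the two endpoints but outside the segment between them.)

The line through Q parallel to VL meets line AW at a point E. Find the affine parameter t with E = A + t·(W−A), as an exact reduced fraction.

Work in coordinates with V = (0, 0), H = (1, 0), N = (0, 1).
1. L is the centroid of triangle NVH ⇒ L = (1/3, 1/3)
2. A lies on line VN with VA:AN = 5:(-4) ⇒ A = (0, 5)
3. J lies on line NA with NJ:JA = 5:1 ⇒ J = (0, 13/3)
4. Q lies on line HJ with HQ:QJ = 2:5 ⇒ Q = (5/7, 26/21)
5. W lies on line NA with NW:WA = 2:5 ⇒ W = (0, 15/7)
through Q parallel to VL: direction (1/3, 1/3); meets AW at E = (0, 11/21)
E = A + t·(W−A) with t = 47/30

t = 47/30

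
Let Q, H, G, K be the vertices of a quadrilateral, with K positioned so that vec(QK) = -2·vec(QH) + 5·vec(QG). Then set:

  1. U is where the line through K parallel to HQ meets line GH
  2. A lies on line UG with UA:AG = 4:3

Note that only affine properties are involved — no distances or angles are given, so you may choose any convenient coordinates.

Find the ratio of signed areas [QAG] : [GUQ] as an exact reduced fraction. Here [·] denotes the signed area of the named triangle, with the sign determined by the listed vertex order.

Assign Q = (0, 0), H = (1, 0), G = (0, 1), K = (-2, 5) — the answer is frame-independent, so this choice is without loss of generality.
1. U is where the line through K parallel to HQ meets line GH ⇒ U = (-4, 5)
2. A lies on line UG with UA:AG = 4:3 ⇒ A = (-12/7, 19/7)
2·[QAG] = -12/7, 2·[GUQ] = 4
[QAG]:[GUQ] = -12/7:4 = -3/7

[QAG]:[GUQ] = -3/7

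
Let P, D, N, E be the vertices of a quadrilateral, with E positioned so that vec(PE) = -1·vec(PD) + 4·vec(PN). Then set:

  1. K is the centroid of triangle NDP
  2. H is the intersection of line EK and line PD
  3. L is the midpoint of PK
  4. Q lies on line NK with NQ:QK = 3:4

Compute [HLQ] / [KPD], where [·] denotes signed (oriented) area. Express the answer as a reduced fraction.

[HLQ]:[KPD] = -71/154

Set P = (0, 0), D = (1, 0), N = (0, 1), E = (-1, 4); any affine frame gives the same invariant.
1. K is the centroid of triangle NDP ⇒ K = (1/3, 1/3)
2. H is the intersection of line EK and line PD ⇒ H = (5/11, 0)
3. L is the midpoint of PK ⇒ L = (1/6, 1/6)
4. Q lies on line NK with NQ:QK = 3:4 ⇒ Q = (1/7, 5/7)
2·[HLQ] = -71/462, 2·[KPD] = 1/3
[HLQ]:[KPD] = -71/462:1/3 = -71/154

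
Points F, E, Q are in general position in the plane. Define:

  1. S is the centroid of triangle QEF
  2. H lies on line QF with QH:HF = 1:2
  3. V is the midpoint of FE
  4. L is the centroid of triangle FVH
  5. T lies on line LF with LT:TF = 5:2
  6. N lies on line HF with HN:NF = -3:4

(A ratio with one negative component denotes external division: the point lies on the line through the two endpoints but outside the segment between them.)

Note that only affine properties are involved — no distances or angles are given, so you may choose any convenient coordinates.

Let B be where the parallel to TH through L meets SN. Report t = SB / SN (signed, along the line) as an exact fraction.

t = 20/17

Assign F = (0, 0), E = (1, 0), Q = (0, 1) — the answer is frame-independent, so this choice is without loss of generality.
1. S is the centroid of triangle QEF ⇒ S = (1/3, 1/3)
2. H lies on line QF with QH:HF = 1:2 ⇒ H = (0, 2/3)
3. V is the midpoint of FE ⇒ V = (1/2, 0)
4. L is the centroid of triangle FVH ⇒ L = (1/6, 2/9)
5. T lies on line LF with LT:TF = 5:2 ⇒ T = (1/21, 4/63)
6. N lies on line HF with HN:NF = -3:4 ⇒ N = (0, 8/3)
through L parallel to TH: direction (-1/21, 38/63); meets SN at B = (-1/17, 157/51)
B = S + t·(N−S) with t = 20/17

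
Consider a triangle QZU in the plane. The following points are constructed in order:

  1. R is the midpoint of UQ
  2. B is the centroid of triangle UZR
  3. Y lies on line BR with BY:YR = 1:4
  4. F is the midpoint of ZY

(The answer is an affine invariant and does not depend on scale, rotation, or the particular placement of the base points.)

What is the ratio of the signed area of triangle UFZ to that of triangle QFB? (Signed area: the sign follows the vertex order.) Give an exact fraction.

Assign Q = (0, 0), Z = (1, 0), U = (0, 1) — the answer is frame-independent, so this choice is without loss of generality.
1. R is the midpoint of UQ ⇒ R = (0, 1/2)
2. B is the centroid of triangle UZR ⇒ B = (1/3, 1/2)
3. Y lies on line BR with BY:YR = 1:4 ⇒ Y = (4/15, 1/2)
4. F is the midpoint of ZY ⇒ F = (19/30, 1/4)
2·[UFZ] = 7/60, 2·[QFB] = 7/30
[UFZ]:[QFB] = 7/60:7/30 = 1/2

[UFZ]:[QFB] = 1/2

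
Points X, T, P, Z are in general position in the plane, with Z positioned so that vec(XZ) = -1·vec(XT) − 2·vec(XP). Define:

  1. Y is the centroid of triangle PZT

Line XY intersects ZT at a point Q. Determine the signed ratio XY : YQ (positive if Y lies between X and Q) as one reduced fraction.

XY:YQ = 1/2

Choose coordinates X = (0, 0), T = (1, 0), P = (0, 1), Z = (-1, -2).
1. Y is the centroid of triangle PZT ⇒ Y = (0, -1/3)
line XY meets ZT at Q = (0, -1)
Y = X + t·(Q−X) with t = 1/3, so XY:YQ = 1/3:2/3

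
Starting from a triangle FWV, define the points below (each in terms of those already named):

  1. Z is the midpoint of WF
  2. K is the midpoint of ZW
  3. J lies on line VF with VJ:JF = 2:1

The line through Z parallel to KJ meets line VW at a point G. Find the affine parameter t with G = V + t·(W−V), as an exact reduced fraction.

t = 7/5

Set F = (0, 0), W = (1, 0), V = (0, 1); any affine frame gives the same invariant.
1. Z is the midpoint of WF ⇒ Z = (1/2, 0)
2. K is the midpoint of ZW ⇒ K = (3/4, 0)
3. J lies on line VF with VJ:JF = 2:1 ⇒ J = (0, 1/3)
through Z parallel to KJ: direction (-3/4, 1/3); meets VW at G = (7/5, -2/5)
G = V + t·(W−V) with t = 7/5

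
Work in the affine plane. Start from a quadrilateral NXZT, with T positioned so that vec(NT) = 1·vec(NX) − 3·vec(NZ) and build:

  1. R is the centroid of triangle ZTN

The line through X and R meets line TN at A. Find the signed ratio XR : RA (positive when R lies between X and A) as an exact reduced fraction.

XR:RA = 8

Work in coordinates with N = (0, 0), X = (1, 0), Z = (0, 1), T = (1, -3).
1. R is the centroid of triangle ZTN ⇒ R = (1/3, -2/3)
line XR meets TN at A = (1/4, -3/4)
R = X + t·(A−X) with t = 8/9, so XR:RA = 8/9:1/9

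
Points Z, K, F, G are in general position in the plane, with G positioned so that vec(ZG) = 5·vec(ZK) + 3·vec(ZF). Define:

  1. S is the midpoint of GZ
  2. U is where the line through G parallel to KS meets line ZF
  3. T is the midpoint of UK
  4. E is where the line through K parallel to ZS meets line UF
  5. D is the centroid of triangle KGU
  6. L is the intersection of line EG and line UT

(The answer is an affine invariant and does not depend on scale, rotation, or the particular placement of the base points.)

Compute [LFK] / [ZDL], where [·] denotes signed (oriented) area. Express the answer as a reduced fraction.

[LFK]:[ZDL] = 27

Set Z = (0, 0), K = (1, 0), F = (0, 1), G = (5, 3); any affine frame gives the same invariant.
1. S is the midpoint of GZ ⇒ S = (5/2, 3/2)
2. U is where the line through G parallel to KS meets line ZF ⇒ U = (0, -2)
3. T is the midpoint of UK ⇒ T = (1/2, -1)
4. E is where the line through K parallel to ZS meets line UF ⇒ E = (0, -3/5)
5. D is the centroid of triangle KGU ⇒ D = (2, 1/3)
6. L is the intersection of line EG and line UT ⇒ L = (35/32, 3/16)
2·[LFK] = 9/32, 2·[ZDL] = 1/96
[LFK]:[ZDL] = 9/32:1/96 = 27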